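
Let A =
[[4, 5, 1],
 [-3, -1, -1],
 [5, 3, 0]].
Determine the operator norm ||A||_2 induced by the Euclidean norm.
||A||_2 ≈ 9.0715 (= sqrt(largest eigenvalue of A^T A))

||A||_2 = sigma_max(A) = sqrt(lambda_max(A^T A)). Form the symmetric matrix M = A^T A =
[[50, 38, 7],
 [38, 35, 6],
 [7, 6, 2]].
Its characteristic polynomial (trace, sum of principal 2x2 minors, determinant of M give the coefficients) is
  p(λ) = det(λ I - M) = λ^3 - 87λ^2 + 391λ - 289.
No integer candidate from the rational root theorem (±divisors of 289) is a root, so the roots are irrational. The cubic discriminant is Δ = 331522304 > 0, so there are three distinct real roots. p(0) = -289 and p(1) = 16 have opposite signs, so a root lies in (0, 1); Newton's method refines it to λ ≈ 0.9292. p(3) = 128 and p(4) = -53 have opposite signs, so a root lies in (3, 4); Newton's method refines it to λ ≈ 3.7796. p(82) = -1847 and p(83) = 4608 have opposite signs, so a root lies in (82, 83); Newton's method refines it to λ ≈ 82.2913. Check (Vieta): the three roots sum to 87, matching tr M = 87.
So the eigenvalues of A^T A are ≈ 0.9292, 3.7796, 82.2913 (all ≥ 0, as they must be for A^T A). The largest is λ_max ≈ 82.2913, hence ||A||_2 = sqrt(λ_max) ≈ 9.0715.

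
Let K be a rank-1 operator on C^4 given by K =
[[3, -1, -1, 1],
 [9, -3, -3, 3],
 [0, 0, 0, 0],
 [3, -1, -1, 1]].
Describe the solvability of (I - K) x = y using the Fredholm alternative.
(I - K) is singular (det(I - K) = 0, i.e. 1 ∈ sigma(K)). (I - K) x = y is solvable iff y ⊥ ker((I - K)^*) = span{(3, -1, -1, 1)}, i.e. iff 3y_1 - y_2 - y_3 + y_4 = 0. When solvable, the solutions are x = y + c·(1, 3, 0, 1), c arbitrary (ker(I - K) = span{(1, 3, 0, 1)}, dimension 1).

K has rank 1, so it is an outer product K = u v^T: every row of K is a multiple of one row vector. Reading off the entries, u = (1, 3, 0, 1) and v = (3, -1, -1, 1) (row i of K equals u_i·v^T). A rank-one matrix u v^T satisfies K u = u (v·u) and kills the (3)-dimensional subspace v^⊥, so its characteristic polynomial is lambda^3 (lambda - v·u) with v·u = tr K = 1. Hence the eigenvalues of I - K are 1 (multiplicity 3) and 1 - (1) = 0, so det(I - K) = 0. (Direct check: I - K =
[[-2, 1, 1, -1],
 [-9, 4, 3, -3],
 [0, 0, 1, 0],
 [-3, 1, 1, 0]]
has determinant 0.) So 1 is an eigenvalue of K and (I - K) is not invertible. The finite-dimensional Fredholm alternative says: either (I - K) is invertible, or ker(I - K) ≠ {0} and then range(I - K) = ker((I - K)^*)^⊥, with dim ker(I - K) = dim ker((I - K)^*). We are in the second case, so we need both kernels. Kernel of I - K: (I - K) u = u - u (v·u) = u - u = 0, so ker(I - K) = span{u} = span{(1, 3, 0, 1)} (it is exactly 1-dimensional because rank(I - K) = 3). Kernel of the adjoint: K is real, so (I - K)^* = I - K^T = I - v u^T, and (I - v u^T) v = v - v (u·v) = 0; hence ker((I - K)^*) = span{v} = span{(3, -1, -1, 1)}. Therefore (I - K) x = y is solvable iff <y, v> = 0, i.e. iff 3y_1 - y_2 - y_3 + y_4 = 0. When this holds, K y = u (v·y) = 0, so (I - K) y = y and x = y is a particular solution; the full solution set is the line x = y + c·u = y + c·(1, 3, 0, 1), c ∈ C.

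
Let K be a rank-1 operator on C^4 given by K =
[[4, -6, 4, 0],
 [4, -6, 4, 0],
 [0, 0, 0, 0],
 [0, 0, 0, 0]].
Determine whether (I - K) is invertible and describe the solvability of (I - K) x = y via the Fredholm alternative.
(I - K) is invertible (det(I - K) = 3 ≠ 0), so for every y in C^4 the equation (I - K) x = y has a unique solution.

K has rank 1, so it is an outer product K = u v^T: every row of K is a multiple of one row vector. Reading off the entries, u = (2, 2, 0, 0) and v = (2, -3, 2, 0) (row i of K equals u_i·v^T). A rank-one matrix u v^T satisfies K u = u (v·u) and kills the (3)-dimensional subspace v^⊥, so its characteristic polynomial is lambda^3 (lambda - v·u) with v·u = tr K = -2. Hence the eigenvalues of I - K are 1 (multiplicity 3) and 1 - (-2) = 3, so det(I - K) = 3. (Direct check: I - K =
[[-3, 6, -4, 0],
 [-4, 7, -4, 0],
 [0, 0, 1, 0],
 [0, 0, 0, 1]]
has determinant 3.) The finite-dimensional Fredholm alternative says: either (I - K) is invertible, or ker(I - K) ≠ {0} and then range(I - K) = ker((I - K)^*)^⊥, with dim ker(I - K) = dim ker((I - K)^*). Since det(I - K) ≠ 0, 1 is not an eigenvalue of K and ker(I - K) = {0}, so we are in the first case: for every y there is a unique x = (I - K)^(-1) y. Explicitly, by the Sherman–Morrison formula, (I - u v^T)^(-1) = I + u v^T/(1 - v·u), i.e. (I - K)^(-1) = I + K/(3).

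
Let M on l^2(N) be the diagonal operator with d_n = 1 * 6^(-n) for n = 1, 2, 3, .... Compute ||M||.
||M|| = 1/6 (attained at n = 1)

For M diagonal, ||M|| = sup_n |d_n|. The sequence d_n = 1 * 6^(-n) is positive and strictly decreasing (ratio 6^(-1) < 1), so the supremum is d_1 = 1/6. Hence ||M|| = 1/6.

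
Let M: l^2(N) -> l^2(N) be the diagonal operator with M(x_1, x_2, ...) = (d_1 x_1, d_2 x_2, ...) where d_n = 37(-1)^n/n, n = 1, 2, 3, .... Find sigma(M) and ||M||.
sigma(M) = {37(-1)^n/n : n ≥ 1} ∪ {0}; ||M|| = 37

A bounded diagonal operator on l^2 with diagonal entries d_n has spectrum equal to the closure of {d_n : n ≥ 1}: every d_n is an eigenvalue (with eigenvector e_n), so {d_n} ⊂ sigma(M); the spectrum is closed, so its closure is too; and for lambda not in the closure, (M - lambda I) has bounded inverse (the diagonal entries 1/(d_n - lambda) are bounded). For our sequence d_n = 37(-1)^n/n, n = 1, 2, 3, ...:
  - {d_n} = {37(-1)^n/n : n ≥ 1}; the only limit point is 0
  - closure = {37(-1)^n/n : n ≥ 1} ∪ {0}
For the norm: a diagonal operator has ||M|| = sup_n |d_n|. Here |d_n| = 37/n is decreasing, so sup_n |d_n| = |d_1| = 37. So ||M|| = 37.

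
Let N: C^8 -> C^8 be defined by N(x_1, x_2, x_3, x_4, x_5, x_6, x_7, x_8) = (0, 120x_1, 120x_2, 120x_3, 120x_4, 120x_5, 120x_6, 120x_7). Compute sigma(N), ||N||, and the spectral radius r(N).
sigma(N) = {0}; ||N|| = 120; r(N) = 0. (N is nilpotent with N^8 = 0.)

On C^8, N is a strictly lower-triangular matrix with 120 on the subdiagonal and zeros elsewhere, so its characteristic polynomial is lambda^8 and every eigenvalue is 0: sigma(N) = {0}. For the operator norm, N e_i = 120e_{i+1} for i = 1, ..., 7 and N e_8 = 0, so the singular values of N are 120 (with multiplicity 7) and 0; hence ||N|| = 120. The spectral radius r(N) = max|lambda| = 0. Note ||N|| > r(N) — characteristic of non-normal nilpotent operators. Indeed N^8 = 0.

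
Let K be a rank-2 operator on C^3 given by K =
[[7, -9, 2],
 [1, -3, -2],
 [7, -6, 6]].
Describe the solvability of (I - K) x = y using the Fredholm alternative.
(I - K) is invertible (det(I - K) = -23 ≠ 0), so for every y in C^3 the equation (I - K) x = y has a unique solution.

K has rank 2 and factors as K = U V^T = u1 v1^T + u2 v2^T with u1 = (-1, 1, -3), v1 = (-3, 3, -2), u2 = (-2, -2, 1), v2 = (-2, 3, 0) (multiplying out reproduces the displayed K). The nonzero eigenvalues of U V^T coincide with those of the 2 x 2 matrix G = V^T U = [[v1·u1, v1·u2], [v2·u1, v2·u2]] = [[12, -2], [5, -2]], and by the Sylvester determinant identity det(I_3 - U V^T) = det(I_2 - V^T U) = det([[-11, 2], [-5, 3]]) = (-11)(3) - (2)(-5) = -23. (Direct check: I - K =
[[-6, 9, -2],
 [-1, 4, 2],
 [-7, 6, -5]]
has determinant -23.) The finite-dimensional Fredholm alternative says: either (I - K) is invertible, or ker(I - K) ≠ {0} and then range(I - K) = ker((I - K)^*)^⊥, with dim ker(I - K) = dim ker((I - K)^*). Since det(I - K) ≠ 0, 1 is not an eigenvalue of K and ker(I - K) = {0}, so we are in the first case: for every y there is a unique x = (I - K)^(-1) y. (Explicitly, by the Woodbury identity, (I - U V^T)^(-1) = I + U (I_2 - G)^(-1) V^T.)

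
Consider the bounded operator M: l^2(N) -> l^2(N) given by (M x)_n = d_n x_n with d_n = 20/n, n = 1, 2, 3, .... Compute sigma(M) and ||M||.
sigma(M) = {20/n : n ≥ 1} ∪ {0}; ||M|| = 20

A bounded diagonal operator on l^2 with diagonal entries d_n has spectrum equal to the closure of {d_n : n ≥ 1}: every d_n is an eigenvalue (with eigenvector e_n), so {d_n} ⊂ sigma(M); the spectrum is closed, so its closure is too; and for lambda not in the closure, (M - lambda I) has bounded inverse (the diagonal entries 1/(d_n - lambda) are bounded). For our sequence d_n = 20/n, n = 1, 2, 3, ...:
  - {d_n} = {20/n : n ≥ 1}; the only limit point is 0
  - closure = {20/n : n ≥ 1} ∪ {0}
For the norm: a diagonal operator has ||M|| = sup_n |d_n|. Here d_n = 20/n is positive and decreasing, so sup_n |d_n| = d_1 = 20. So ||M|| = 20.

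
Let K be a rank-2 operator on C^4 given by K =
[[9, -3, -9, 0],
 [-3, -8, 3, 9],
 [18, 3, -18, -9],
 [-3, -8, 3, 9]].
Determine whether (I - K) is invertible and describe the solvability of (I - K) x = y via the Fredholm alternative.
(I - K) is invertible (det(I - K) = 9 ≠ 0), so for every y in C^4 the equation (I - K) x = y has a unique solution.

K has rank 2 and factors as K = U V^T = u1 v1^T + u2 v2^T with u1 = (0, -3, 3, -3), v1 = (3, 2, -3, -3), u2 = (-3, -2, -3, -2), v2 = (-3, 1, 3, 0) (multiplying out reproduces the displayed K). The nonzero eigenvalues of U V^T coincide with those of the 2 x 2 matrix G = V^T U = [[v1·u1, v1·u2], [v2·u1, v2·u2]] = [[-6, 2], [6, -2]], and by the Sylvester determinant identity det(I_4 - U V^T) = det(I_2 - V^T U) = det([[7, -2], [-6, 3]]) = (7)(3) - (-2)(-6) = 9. (Direct check: I - K =
[[-8, 3, 9, 0],
 [3, 9, -3, -9],
 [-18, -3, 19, 9],
 [3, 8, -3, -8]]
has determinant 9.) The finite-dimensional Fredholm alternative says: either (I - K) is invertible, or ker(I - K) ≠ {0} and then range(I - K) = ker((I - K)^*)^⊥, with dim ker(I - K) = dim ker((I - K)^*). Since det(I - K) ≠ 0, 1 is not an eigenvalue of K and ker(I - K) = {0}, so we are in the first case: for every y there is a unique x = (I - K)^(-1) y. (Explicitly, by the Woodbury identity, (I - U V^T)^(-1) = I + U (I_2 - G)^(-1) V^T.)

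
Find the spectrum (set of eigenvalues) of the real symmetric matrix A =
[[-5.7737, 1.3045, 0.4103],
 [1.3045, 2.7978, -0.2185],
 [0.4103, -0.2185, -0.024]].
sigma(A) ≈ {-6, 0, 3}

A is real symmetric, so its spectrum consists of real eigenvalues. Expanding the characteristic polynomial of the displayed matrix gives
  det(λ I - A) = p(λ) = λ^3 + (3)λ^2 + (-18)λ + (0).
Solving p(λ) = 0 yields eigenvalues ≈ -6, 0, 3. (A is shown rounded to 4 decimals, so these recover the underlying integer eigenvalues to within that precision.)
Verification: the trace of A = -3 equals the sum of eigenvalues -3, and det(A) ≈ -0.0007 matches the eigenvalue product 0.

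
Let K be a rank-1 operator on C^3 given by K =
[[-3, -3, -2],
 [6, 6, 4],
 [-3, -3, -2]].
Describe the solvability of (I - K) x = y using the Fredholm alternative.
(I - K) is singular (det(I - K) = 0, i.e. 1 ∈ sigma(K)). (I - K) x = y is solvable iff y ⊥ ker((I - K)^*) = span{(-3, -3, -2)}, i.e. iff -3y_1 - 3y_2 - 2y_3 = 0. When solvable, the solutions are x = y + c·(1, -2, 1), c arbitrary (ker(I - K) = span{(1, -2, 1)}, dimension 1).

K has rank 1, so it is an outer product K = u v^T: every row of K is a multiple of one row vector. Reading off the entries, u = (1, -2, 1) and v = (-3, -3, -2) (row i of K equals u_i·v^T). A rank-one matrix u v^T satisfies K u = u (v·u) and kills the (2)-dimensional subspace v^⊥, so its characteristic polynomial is lambda^2 (lambda - v·u) with v·u = tr K = 1. Hence the eigenvalues of I - K are 1 (multiplicity 2) and 1 - (1) = 0, so det(I - K) = 0. (Direct check: I - K =
[[4, 3, 2],
 [-6, -5, -4],
 [3, 3, 3]]
has determinant 0.) So 1 is an eigenvalue of K and (I - K) is not invertible. The finite-dimensional Fredholm alternative says: either (I - K) is invertible, or ker(I - K) ≠ {0} and then range(I - K) = ker((I - K)^*)^⊥, with dim ker(I - K) = dim ker((I - K)^*). We are in the second case, so we need both kernels. Kernel of I - K: (I - K) u = u - u (v·u) = u - u = 0, so ker(I - K) = span{u} = span{(1, -2, 1)} (it is exactly 1-dimensional because rank(I - K) = 2). Kernel of the adjoint: K is real, so (I - K)^* = I - K^T = I - v u^T, and (I - v u^T) v = v - v (u·v) = 0; hence ker((I - K)^*) = span{v} = span{(-3, -3, -2)}. Therefore (I - K) x = y is solvable iff <y, v> = 0, i.e. iff -3y_1 - 3y_2 - 2y_3 = 0. When this holds, K y = u (v·y) = 0, so (I - K) y = y and x = y is a particular solution; the full solution set is the line x = y + c·u = y + c·(1, -2, 1), c ∈ C.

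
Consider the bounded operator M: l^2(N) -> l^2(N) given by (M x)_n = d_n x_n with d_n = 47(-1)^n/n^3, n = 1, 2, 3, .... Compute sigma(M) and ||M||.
sigma(M) = {47(-1)^n/n^3 : n ≥ 1} ∪ {0}; ||M|| = 47

A bounded diagonal operator on l^2 with diagonal entries d_n has spectrum equal to the closure of {d_n : n ≥ 1}: every d_n is an eigenvalue (with eigenvector e_n), so {d_n} ⊂ sigma(M); the spectrum is closed, so its closure is too; and for lambda not in the closure, (M - lambda I) has bounded inverse (the diagonal entries 1/(d_n - lambda) are bounded). For our sequence d_n = 47(-1)^n/n^3, n = 1, 2, 3, ...:
  - {d_n} = {47(-1)^n/n^3 : n ≥ 1}; the only limit point is 0
  - closure = {47(-1)^n/n^3 : n ≥ 1} ∪ {0}
For the norm: a diagonal operator has ||M|| = sup_n |d_n|. Here |d_n| = 47/n^3 is decreasing, so sup_n |d_n| = |d_1| = 47. So ||M|| = 47.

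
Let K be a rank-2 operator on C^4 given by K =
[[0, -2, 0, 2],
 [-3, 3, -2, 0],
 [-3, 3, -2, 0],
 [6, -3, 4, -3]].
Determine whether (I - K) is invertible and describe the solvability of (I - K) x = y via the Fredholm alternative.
(I - K) is invertible (det(I - K) = -18 ≠ 0), so for every y in C^4 the equation (I - K) x = y has a unique solution.

K has rank 2 and factors as K = U V^T = u1 v1^T + u2 v2^T with u1 = (0, 1, 1, -2), v1 = (-3, 3, -2, 0), u2 = (-2, 0, 0, 3), v2 = (0, 1, 0, -1) (multiplying out reproduces the displayed K). The nonzero eigenvalues of U V^T coincide with those of the 2 x 2 matrix G = V^T U = [[v1·u1, v1·u2], [v2·u1, v2·u2]] = [[1, 6], [3, -3]], and by the Sylvester determinant identity det(I_4 - U V^T) = det(I_2 - V^T U) = det([[0, -6], [-3, 4]]) = (0)(4) - (-6)(-3) = -18. (Direct check: I - K =
[[1, 2, 0, -2],
 [3, -2, 2, 0],
 [3, -3, 3, 0],
 [-6, 3, -4, 4]]
has determinant -18.) The finite-dimensional Fredholm alternative says: either (I - K) is invertible, or ker(I - K) ≠ {0} and then range(I - K) = ker((I - K)^*)^⊥, with dim ker(I - K) = dim ker((I - K)^*). Since det(I - K) ≠ 0, 1 is not an eigenvalue of K and ker(I - K) = {0}, so we are in the first case: for every y there is a unique x = (I - K)^(-1) y. (Explicitly, by the Woodbury identity, (I - U V^T)^(-1) = I + U (I_2 - G)^(-1) V^T.)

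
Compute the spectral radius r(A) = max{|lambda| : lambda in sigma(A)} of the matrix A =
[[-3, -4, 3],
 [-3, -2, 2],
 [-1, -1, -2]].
r(A) = sqrt(17) ≈ 4.1231

The eigenvalues of A are the roots of its characteristic polynomial. With M = A (coefficients from the trace, the sum of principal 2x2 minors, and det A):
  p(λ) = det(λ I - M) = λ^3 + 7λ^2 + 9λ - 17.
By the rational root theorem any rational root is an integer divisor of 17. Testing λ = 1: p(1) = 1 + 7 + 9 - 17 = 0, so λ = 1 is a root. Dividing out (λ - 1) leaves p(λ) = (λ - 1)(λ^2 + 8λ + 17). For λ^2 + 8λ + 17 the discriminant is -4. It is negative, so the roots are the complex-conjugate pair λ = -4 ± (sqrt(4)/2) i ≈ -4 ± 1i. For a conjugate pair the product of the roots equals the constant term, so |λ|^2 = 17 and |λ| = sqrt(17) ≈ 4.1231.
Thus the eigenvalues (to 4 decimals) are -4 ± 1i (modulus 4.1231); 1 (modulus 1). The spectral radius is the largest modulus: r(A) = sqrt(17) ≈ 4.1231. (Cross-check: r(A) ≤ ||A||_2 ≈ 7.0756; equality holds whenever A is normal, though it can also hold for some non-normal A.)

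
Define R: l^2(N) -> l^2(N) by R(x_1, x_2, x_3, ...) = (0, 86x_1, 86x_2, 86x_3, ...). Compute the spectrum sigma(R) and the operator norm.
sigma(R) = closed disk {z in C : |z| ≤ 86}; ||R|| = 86

Note R = 86·U where U is the unit right shift (U x)_k = x_{k-1} (with x_0 := 0); so ||R|| = 86||U|| and sigma(R) = 86·sigma(U). ||R x||^2 = sum_{k≥1} |86x_k|^2 = 7396||x||^2, so ||R|| = 86 and sigma(R) ⊂ {|z| ≤ 86}. For any |lambda| < 86, the equation (R - lambda I) x = 0 forces x_1 = 0, then 86x_k = lambda x_{k+1} ⇒ x = 0, so R has no eigenvalues. But (R - lambda I) is not surjective for |lambda| < 86: solving (R - lambda I) x = e_1 would require x_n proportional to (lambda/86)^(-n), which is not in l^2. So every |lambda| < 86 lies in the residual spectrum. The boundary |lambda| = 86 is in the approximate point spectrum (the spectrum is closed). Hence sigma(R) is the closed disk of radius 86.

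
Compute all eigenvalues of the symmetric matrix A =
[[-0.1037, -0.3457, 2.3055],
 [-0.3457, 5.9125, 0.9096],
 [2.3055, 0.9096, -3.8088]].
sigma(A) ≈ {-5, 1, 6}

A is real symmetric, so its spectrum consists of real eigenvalues. Expanding the characteristic polynomial of the displayed matrix gives
  det(λ I - A) = p(λ) = λ^3 + (-2)λ^2 + (-29)λ + (30).
Solving p(λ) = 0 yields eigenvalues ≈ -5, 1, 6. (A is shown rounded to 4 decimals, so these recover the underlying integer eigenvalues to within that precision.)
Verification: the trace of A = 2 equals the sum of eigenvalues 2, and det(A) ≈ -30.0006 matches the eigenvalue product -30.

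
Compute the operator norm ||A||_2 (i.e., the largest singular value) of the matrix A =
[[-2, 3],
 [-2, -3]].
||A||_2 = sqrt(18) ≈ 4.2426 (= sqrt(largest eigenvalue of A^T A))

||A||_2 = sigma_max(A) = sqrt(lambda_max(A^T A)). Form the symmetric matrix M = A^T A =
[[8, 0],
 [0, 18]].
Its characteristic polynomial (trace, determinant of M give the coefficients) is
  p(λ) = det(λ I - M) = λ^2 - 26λ + 144.
For λ^2 - 26λ + 144 the discriminant is 100. It is a perfect square (10^2), so the roots are rational: λ = (26 ± 10)/2 = 18, 8.
So the eigenvalues of A^T A are ≈ 8, 18 (all ≥ 0, as they must be for A^T A). The largest is λ_max = 18, hence ||A||_2 = sqrt(λ_max) = sqrt(18) ≈ 4.2426.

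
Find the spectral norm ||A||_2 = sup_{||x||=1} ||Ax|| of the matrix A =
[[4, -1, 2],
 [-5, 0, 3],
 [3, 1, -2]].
||A||_2 ≈ 7.383 (= sqrt(largest eigenvalue of A^T A))

||A||_2 = sigma_max(A) = sqrt(lambda_max(A^T A)). Form the symmetric matrix M = A^T A =
[[50, -1, -13],
 [-1, 2, -4],
 [-13, -4, 17]].
Its characteristic polynomial (trace, sum of principal 2x2 minors, determinant of M give the coefficients) is
  p(λ) = det(λ I - M) = λ^3 - 69λ^2 + 798λ - 441.
No integer candidate from the rational root theorem (±divisors of 441) is a root, so the roots are irrational. The cubic discriminant is Δ = 851486769 > 0, so there are three distinct real roots. p(0) = -441 and p(1) = 289 have opposite signs, so a root lies in (0, 1); Newton's method refines it to λ ≈ 0.5816. p(13) = 469 and p(14) = -49 have opposite signs, so a root lies in (13, 14); Newton's method refines it to λ ≈ 13.9099. p(54) = -1089 and p(55) = 1099 have opposite signs, so a root lies in (54, 55); Newton's method refines it to λ ≈ 54.5085. Check (Vieta): the three roots sum to 69, matching tr M = 69.
So the eigenvalues of A^T A are ≈ 0.5816, 13.9099, 54.5085 (all ≥ 0, as they must be for A^T A). The largest is λ_max ≈ 54.5085, hence ||A||_2 = sqrt(λ_max) ≈ 7.383.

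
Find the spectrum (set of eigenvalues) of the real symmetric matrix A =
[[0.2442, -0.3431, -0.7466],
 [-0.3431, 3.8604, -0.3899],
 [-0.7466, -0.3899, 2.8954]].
sigma(A) ≈ {0, 3, 4}

A is real symmetric, so its spectrum consists of real eigenvalues. Expanding the characteristic polynomial of the displayed matrix gives
  det(λ I - A) = p(λ) = λ^3 + (-7)λ^2 + (12)λ + (0).
Solving p(λ) = 0 yields eigenvalues ≈ 0, 3, 4. (A is shown rounded to 4 decimals, so these recover the underlying integer eigenvalues to within that precision.)
Verification: the trace of A = 7 equals the sum of eigenvalues 7, and det(A) ≈ -0.0000 matches the eigenvalue product 0.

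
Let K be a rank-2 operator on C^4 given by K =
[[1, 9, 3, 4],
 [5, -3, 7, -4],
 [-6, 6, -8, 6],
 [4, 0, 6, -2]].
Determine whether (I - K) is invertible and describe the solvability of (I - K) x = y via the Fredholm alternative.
(I - K) is invertible (det(I - K) = -75 ≠ 0), so for every y in C^4 the equation (I - K) x = y has a unique solution.

K has rank 2 and factors as K = U V^T = u1 v1^T + u2 v2^T with u1 = (-3, 1, -2, 0), v1 = (1, -3, 1, -2), u2 = (-2, -2, 2, -2), v2 = (-2, 0, -3, 1) (multiplying out reproduces the displayed K). The nonzero eigenvalues of U V^T coincide with those of the 2 x 2 matrix G = V^T U = [[v1·u1, v1·u2], [v2·u1, v2·u2]] = [[-8, 10], [12, -4]], and by the Sylvester determinant identity det(I_4 - U V^T) = det(I_2 - V^T U) = det([[9, -10], [-12, 5]]) = (9)(5) - (-10)(-12) = -75. (Direct check: I - K =
[[0, -9, -3, -4],
 [-5, 4, -7, 4],
 [6, -6, 9, -6],
 [-4, 0, -6, 3]]
has determinant -75.) The finite-dimensional Fredholm alternative says: either (I - K) is invertible, or ker(I - K) ≠ {0} and then range(I - K) = ker((I - K)^*)^⊥, with dim ker(I - K) = dim ker((I - K)^*). Since det(I - K) ≠ 0, 1 is not an eigenvalue of K and ker(I - K) = {0}, so we are in the first case: for every y there is a unique x = (I - K)^(-1) y. (Explicitly, by the Woodbury identity, (I - U V^T)^(-1) = I + U (I_2 - G)^(-1) V^T.)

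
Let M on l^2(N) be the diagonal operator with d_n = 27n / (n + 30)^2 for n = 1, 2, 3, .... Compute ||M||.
||M|| = 9/40 (attained at n = 30)

For M diagonal, ||M|| = sup_n |d_n|. Treat f(x) = 27x / (x + 30)^2 for real x > 0. By the quotient rule, f'(x) = 27(30 - x)/(x + 30)^3, which is positive for x < 30 and negative for x > 30. So f has a unique maximum at x = 30, and since 30 is a positive integer, the supremum over n ≥ 1 is attained at n = 30: d_30 = 27·30/(30 + 30)^2 = 27·30/3600 = 9/40. Hence ||M|| = 9/40.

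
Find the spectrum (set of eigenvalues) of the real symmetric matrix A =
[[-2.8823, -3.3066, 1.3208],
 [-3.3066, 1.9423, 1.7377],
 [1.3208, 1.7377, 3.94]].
sigma(A) ≈ {-5, 3, 5}

A is real symmetric, so its spectrum consists of real eigenvalues. Expanding the characteristic polynomial of the displayed matrix gives
  det(λ I - A) = p(λ) = λ^3 + (-3)λ^2 + (-25)λ + (74.9989).
Solving p(λ) = 0 yields eigenvalues ≈ -5, 3, 5. (A is shown rounded to 4 decimals, so these recover the underlying integer eigenvalues to within that precision.)
Verification: the trace of A = 3 equals the sum of eigenvalues 3, and det(A) ≈ -74.9989 matches the eigenvalue product -75.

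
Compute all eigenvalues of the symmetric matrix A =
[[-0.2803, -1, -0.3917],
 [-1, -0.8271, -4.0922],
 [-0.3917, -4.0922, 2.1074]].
sigma(A) ≈ {-4, 0, 5}

A is real symmetric, so its spectrum consists of real eigenvalues. Expanding the characteristic polynomial of the displayed matrix gives
  det(λ I - A) = p(λ) = λ^3 + (-1)λ^2 + (-20)λ + (0).
Solving p(λ) = 0 yields eigenvalues ≈ -4, 0, 5. (A is shown rounded to 4 decimals, so these recover the underlying integer eigenvalues to within that precision.)
Verification: the trace of A = 1 equals the sum of eigenvalues 1, and det(A) ≈ 0.0006 matches the eigenvalue product 0.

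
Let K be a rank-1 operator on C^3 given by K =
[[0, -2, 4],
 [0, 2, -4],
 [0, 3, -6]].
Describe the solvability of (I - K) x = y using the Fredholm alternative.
(I - K) is invertible (det(I - K) = 5 ≠ 0), so for every y in C^3 the equation (I - K) x = y has a unique solution.

K has rank 1, so it is an outer product K = u v^T: every row of K is a multiple of one row vector. Reading off the entries, u = (2, -2, -3) and v = (0, -1, 2) (row i of K equals u_i·v^T). A rank-one matrix u v^T satisfies K u = u (v·u) and kills the (2)-dimensional subspace v^⊥, so its characteristic polynomial is lambda^2 (lambda - v·u) with v·u = tr K = -4. Hence the eigenvalues of I - K are 1 (multiplicity 2) and 1 - (-4) = 5, so det(I - K) = 5. (Direct check: I - K =
[[1, 2, -4],
 [0, -1, 4],
 [0, -3, 7]]
has determinant 5.) The finite-dimensional Fredholm alternative says: either (I - K) is invertible, or ker(I - K) ≠ {0} and then range(I - K) = ker((I - K)^*)^⊥, with dim ker(I - K) = dim ker((I - K)^*). Since det(I - K) ≠ 0, 1 is not an eigenvalue of K and ker(I - K) = {0}, so we are in the first case: for every y there is a unique x = (I - K)^(-1) y. Explicitly, by the Sherman–Morrison formula, (I - u v^T)^(-1) = I + u v^T/(1 - v·u), i.e. (I - K)^(-1) = I + K/(5).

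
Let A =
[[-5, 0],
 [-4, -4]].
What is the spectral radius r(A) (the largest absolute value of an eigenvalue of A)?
r(A) = 5

The eigenvalues of A are the roots of its characteristic polynomial. With M = A (coefficients from the trace and determinant):
  p(λ) = det(λ I - M) = λ^2 + 9λ + 20.
For λ^2 + 9λ + 20 the discriminant is 1. It is a perfect square (1^2), so the roots are rational: λ = (-9 ± 1)/2 = -4, -5.
Thus the eigenvalues (to 4 decimals) are -4 (modulus 4); -5 (modulus 5). The spectral radius is the largest modulus: r(A) = 5. (Cross-check: r(A) ≤ ||A||_2 ≈ 6.986; equality holds whenever A is normal, though it can also hold for some non-normal A.)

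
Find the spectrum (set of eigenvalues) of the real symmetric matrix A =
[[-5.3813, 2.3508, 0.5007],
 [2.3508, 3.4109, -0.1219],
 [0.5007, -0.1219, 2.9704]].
sigma(A) ≈ {-6, 3, 4}

A is real symmetric, so its spectrum consists of real eigenvalues. Expanding the characteristic polynomial of the displayed matrix gives
  det(λ I - A) = p(λ) = λ^3 + (-1)λ^2 + (-30)λ + (72).
Solving p(λ) = 0 yields eigenvalues ≈ -6, 3, 4. (A is shown rounded to 4 decimals, so these recover the underlying integer eigenvalues to within that precision.)
Verification: the trace of A = 1 equals the sum of eigenvalues 1, and det(A) ≈ -71.9992 matches the eigenvalue product -72.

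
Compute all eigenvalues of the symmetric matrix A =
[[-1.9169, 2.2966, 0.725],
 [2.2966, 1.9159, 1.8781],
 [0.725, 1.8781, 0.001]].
sigma(A) ≈ {-3, -1, 4}

A is real symmetric, so its spectrum consists of real eigenvalues. Expanding the characteristic polynomial of the displayed matrix gives
  det(λ I - A) = p(λ) = λ^3 + (0)λ^2 + (-13)λ + (-12).
Solving p(λ) = 0 yields eigenvalues ≈ -3, -1, 4. (A is shown rounded to 4 decimals, so these recover the underlying integer eigenvalues to within that precision.)
Verification: the trace of A = 0 equals the sum of eigenvalues 0, and det(A) ≈ 11.9996 matches the eigenvalue product 12.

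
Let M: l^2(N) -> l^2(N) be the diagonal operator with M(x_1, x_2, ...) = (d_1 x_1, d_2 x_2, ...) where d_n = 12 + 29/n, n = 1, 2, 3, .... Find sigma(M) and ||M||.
sigma(M) = {12 + 29/n : n ≥ 1} ∪ {12}; ||M|| = 41

A bounded diagonal operator on l^2 with diagonal entries d_n has spectrum equal to the closure of {d_n : n ≥ 1}: every d_n is an eigenvalue (with eigenvector e_n), so {d_n} ⊂ sigma(M); the spectrum is closed, so its closure is too; and for lambda not in the closure, (M - lambda I) has bounded inverse (the diagonal entries 1/(d_n - lambda) are bounded). For our sequence d_n = 12 + 29/n, n = 1, 2, 3, ...:
  - {d_n} = {12 + 29/n : n ≥ 1}; the only limit point is 12
  - closure = {12 + 29/n : n ≥ 1} ∪ {12}
For the norm: a diagonal operator has ||M|| = sup_n |d_n|. Here d_n = 12 + 29/n is positive and decreasing, so sup_n |d_n| = d_1 = 12 + 29 = 41. So ||M|| = 41.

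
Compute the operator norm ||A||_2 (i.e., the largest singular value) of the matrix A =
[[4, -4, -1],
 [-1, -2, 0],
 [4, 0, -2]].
||A||_2 ≈ 6.7573 (= sqrt(largest eigenvalue of A^T A))

||A||_2 = sigma_max(A) = sqrt(lambda_max(A^T A)). Form the symmetric matrix M = A^T A =
[[33, -14, -12],
 [-14, 20, 4],
 [-12, 4, 5]].
Its characteristic polynomial (trace, sum of principal 2x2 minors, determinant of M give the coefficients) is
  p(λ) = det(λ I - M) = λ^3 - 58λ^2 + 569λ - 256.
No integer candidate from the rational root theorem (±divisors of 256) is a root, so the roots are irrational. The cubic discriminant is Δ = 302761024 > 0, so there are three distinct real roots. p(0) = -256 and p(1) = 256 have opposite signs, so a root lies in (0, 1); Newton's method refines it to λ ≈ 0.4725. p(11) = 316 and p(12) = -52 have opposite signs, so a root lies in (11, 12); Newton's method refines it to λ ≈ 11.866. p(45) = -976 and p(46) = 526 have opposite signs, so a root lies in (45, 46); Newton's method refines it to λ ≈ 45.6615. Check (Vieta): the three roots sum to 58, matching tr M = 58.
So the eigenvalues of A^T A are ≈ 0.4725, 11.866, 45.6615 (all ≥ 0, as they must be for A^T A). The largest is λ_max ≈ 45.6615, hence ||A||_2 = sqrt(λ_max) ≈ 6.7573.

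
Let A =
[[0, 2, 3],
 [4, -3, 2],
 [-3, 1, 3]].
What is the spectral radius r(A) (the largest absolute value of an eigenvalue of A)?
r(A) ≈ 4.5937

The eigenvalues of A are the roots of its characteristic polynomial. With M = A (coefficients from the trace, the sum of principal 2x2 minors, and det A):
  p(λ) = det(λ I - M) = λ^3 - 10λ + 51.
No integer candidate from the rational root theorem (±divisors of 51) is a root, so the roots are irrational. The cubic discriminant is Δ = -66227 < 0, so there is one real root and a complex-conjugate pair. p(-5) = -24 and p(-4) = 27 have opposite signs, so a root lies in (-5, -4); Newton's method refines it to λ ≈ -4.5937. Dividing out (λ - (-4.5937)) leaves approximately λ^2 - 4.5937λ + 11.1021. For λ^2 - 4.5937λ + 11.1021 the discriminant is -23.3064. It is negative, so the remaining roots are the complex-conjugate pair λ ≈ 2.2969 ± 2.4138i. Their product equals the constant term, so |λ|^2 ≈ 11.1021 and |λ| ≈ 3.332.
Thus the eigenvalues (to 4 decimals) are -4.5937 (modulus 4.5937); 2.2969 ± 2.4138i (modulus 3.332). The spectral radius is the largest modulus: r(A) ≈ 4.5937. (Cross-check: r(A) ≤ ||A||_2 ≈ 5.9952; equality holds whenever A is normal, though it can also hold for some non-normal A.)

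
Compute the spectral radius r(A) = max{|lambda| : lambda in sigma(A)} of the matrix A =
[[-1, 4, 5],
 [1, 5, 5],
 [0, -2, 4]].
r(A) ≈ 5.7696

The eigenvalues of A are the roots of its characteristic polynomial. With M = A (coefficients from the trace, the sum of principal 2x2 minors, and det A):
  p(λ) = det(λ I - M) = λ^3 - 8λ^2 + 17λ + 56.
No integer candidate from the rational root theorem (±divisors of 56) is a root, so the roots are irrational. The cubic discriminant is Δ = -108228 < 0, so there is one real root and a complex-conjugate pair. p(-2) = -18 and p(-1) = 30 have opposite signs, so a root lies in (-2, -1); Newton's method refines it to λ ≈ -1.6823. Dividing out (λ - (-1.6823)) leaves approximately λ^2 - 9.6823λ + 33.2883. For λ^2 - 9.6823λ + 33.2883 the discriminant is -39.4066. It is negative, so the remaining roots are the complex-conjugate pair λ ≈ 4.8411 ± 3.1387i. Their product equals the constant term, so |λ|^2 ≈ 33.2883 and |λ| ≈ 5.7696.
Thus the eigenvalues (to 4 decimals) are -1.6823 (modulus 1.6823); 4.8411 ± 3.1387i (modulus 5.7696). The spectral radius is the largest modulus: r(A) ≈ 5.7696. (Cross-check: r(A) ≤ ||A||_2 ≈ 9.6936; equality holds whenever A is normal, though it can also hold for some non-normal A.)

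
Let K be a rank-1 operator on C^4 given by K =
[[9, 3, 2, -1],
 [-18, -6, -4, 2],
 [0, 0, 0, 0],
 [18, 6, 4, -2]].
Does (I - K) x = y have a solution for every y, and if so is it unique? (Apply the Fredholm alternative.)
(I - K) is singular (det(I - K) = 0, i.e. 1 ∈ sigma(K)). (I - K) x = y is solvable iff y ⊥ ker((I - K)^*) = span{(9, 3, 2, -1)}, i.e. iff 9y_1 + 3y_2 + 2y_3 - y_4 = 0. When solvable, the solutions are x = y + c·(1, -2, 0, 2), c arbitrary (ker(I - K) = span{(1, -2, 0, 2)}, dimension 1).

K has rank 1, so it is an outer product K = u v^T: every row of K is a multiple of one row vector. Reading off the entries, u = (1, -2, 0, 2) and v = (9, 3, 2, -1) (row i of K equals u_i·v^T). A rank-one matrix u v^T satisfies K u = u (v·u) and kills the (3)-dimensional subspace v^⊥, so its characteristic polynomial is lambda^3 (lambda - v·u) with v·u = tr K = 1. Hence the eigenvalues of I - K are 1 (multiplicity 3) and 1 - (1) = 0, so det(I - K) = 0. (Direct check: I - K =
[[-8, -3, -2, 1],
 [18, 7, 4, -2],
 [0, 0, 1, 0],
 [-18, -6, -4, 3]]
has determinant 0.) So 1 is an eigenvalue of K and (I - K) is not invertible. The finite-dimensional Fredholm alternative says: either (I - K) is invertible, or ker(I - K) ≠ {0} and then range(I - K) = ker((I - K)^*)^⊥, with dim ker(I - K) = dim ker((I - K)^*). We are in the second case, so we need both kernels. Kernel of I - K: (I - K) u = u - u (v·u) = u - u = 0, so ker(I - K) = span{u} = span{(1, -2, 0, 2)} (it is exactly 1-dimensional because rank(I - K) = 3). Kernel of the adjoint: K is real, so (I - K)^* = I - K^T = I - v u^T, and (I - v u^T) v = v - v (u·v) = 0; hence ker((I - K)^*) = span{v} = span{(9, 3, 2, -1)}. Therefore (I - K) x = y is solvable iff <y, v> = 0, i.e. iff 9y_1 + 3y_2 + 2y_3 - y_4 = 0. When this holds, K y = u (v·y) = 0, so (I - K) y = y and x = y is a particular solution; the full solution set is the line x = y + c·u = y + c·(1, -2, 0, 2), c ∈ C.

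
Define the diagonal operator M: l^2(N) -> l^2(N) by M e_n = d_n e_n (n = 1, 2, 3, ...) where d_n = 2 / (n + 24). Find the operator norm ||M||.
||M|| = 2/25 (attained at n = 1)

For M diagonal, ||M|| = sup_n |d_n| = sup_n 2/(n + 24). This is positive and strictly decreasing in n, so the supremum is attained at n = 1: d_1 = 2/(1 + 24) = 2/25. Hence ||M|| = 2/25.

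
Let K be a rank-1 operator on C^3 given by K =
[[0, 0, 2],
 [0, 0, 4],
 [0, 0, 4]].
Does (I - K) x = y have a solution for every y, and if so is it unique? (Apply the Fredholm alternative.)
(I - K) is invertible (det(I - K) = -3 ≠ 0), so for every y in C^3 the equation (I - K) x = y has a unique solution.

K has rank 1, so it is an outer product K = u v^T: every row of K is a multiple of one row vector. Reading off the entries, u = (1, 2, 2) and v = (0, 0, 2) (row i of K equals u_i·v^T). A rank-one matrix u v^T satisfies K u = u (v·u) and kills the (2)-dimensional subspace v^⊥, so its characteristic polynomial is lambda^2 (lambda - v·u) with v·u = tr K = 4. Hence the eigenvalues of I - K are 1 (multiplicity 2) and 1 - (4) = -3, so det(I - K) = -3. (Direct check: I - K =
[[1, 0, -2],
 [0, 1, -4],
 [0, 0, -3]]
has determinant -3.) The finite-dimensional Fredholm alternative says: either (I - K) is invertible, or ker(I - K) ≠ {0} and then range(I - K) = ker((I - K)^*)^⊥, with dim ker(I - K) = dim ker((I - K)^*). Since det(I - K) ≠ 0, 1 is not an eigenvalue of K and ker(I - K) = {0}, so we are in the first case: for every y there is a unique x = (I - K)^(-1) y. Explicitly, by the Sherman–Morrison formula, (I - u v^T)^(-1) = I + u v^T/(1 - v·u), i.e. (I - K)^(-1) = I + K/(-3).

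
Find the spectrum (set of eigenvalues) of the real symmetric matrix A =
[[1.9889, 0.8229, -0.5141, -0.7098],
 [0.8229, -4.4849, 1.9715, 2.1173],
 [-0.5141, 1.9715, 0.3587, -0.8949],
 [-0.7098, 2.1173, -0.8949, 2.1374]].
sigma(A) ≈ {-6, 1, 2, 3}

A is real symmetric, so its spectrum consists of real eigenvalues. Expanding the characteristic polynomial of the displayed matrix gives
  det(λ I - A) = p(λ) = λ^4 + (0)λ^3 + (-25)λ^2 + (60)λ + (-36).
Solving p(λ) = 0 yields eigenvalues ≈ -6, 1, 2, 3. (A is shown rounded to 4 decimals, so these recover the underlying integer eigenvalues to within that precision.)
Verification: the trace of A = 0 equals the sum of eigenvalues 0, and det(A) ≈ -35.9997 matches the eigenvalue product -36.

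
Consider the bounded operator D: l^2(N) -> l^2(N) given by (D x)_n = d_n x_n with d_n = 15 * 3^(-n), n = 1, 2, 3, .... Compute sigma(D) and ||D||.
sigma(D) = {15 * 3^(-n) : n ≥ 1} ∪ {0}; ||D|| = 5

A bounded diagonal operator on l^2 with diagonal entries d_n has spectrum equal to the closure of {d_n : n ≥ 1}: every d_n is an eigenvalue (with eigenvector e_n), so {d_n} ⊂ sigma(D); the spectrum is closed, so its closure is too; and for lambda not in the closure, (D - lambda I) has bounded inverse (the diagonal entries 1/(d_n - lambda) are bounded). For our sequence d_n = 15 * 3^(-n), n = 1, 2, 3, ...:
  - {d_n} = {15 * 3^(-n) : n ≥ 1}; the only limit point is 0
  - closure = {15 * 3^(-n) : n ≥ 1} ∪ {0}
For the norm: a diagonal operator has ||D|| = sup_n |d_n|. Here d_n = 15 * 3^(-n) is positive and decreasing, so sup_n |d_n| = d_1 = 15/3 = 5. So ||D|| = 5.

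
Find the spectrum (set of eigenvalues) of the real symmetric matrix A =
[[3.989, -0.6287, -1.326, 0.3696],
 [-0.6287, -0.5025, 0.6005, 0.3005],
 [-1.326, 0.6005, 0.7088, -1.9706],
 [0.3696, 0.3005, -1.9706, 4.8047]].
sigma(A) ≈ {-1, 0, 4, 6}

A is real symmetric, so its spectrum consists of real eigenvalues. Expanding the characteristic polynomial of the displayed matrix gives
  det(λ I - A) = p(λ) = λ^4 + (-9)λ^3 + (14)λ^2 + (24.0024)λ + (0).
Solving p(λ) = 0 yields eigenvalues ≈ -1, 0, 4, 6. (A is shown rounded to 4 decimals, so these recover the underlying integer eigenvalues to within that precision.)
Verification: the trace of A = 9 equals the sum of eigenvalues 9, and det(A) ≈ -0.0001 matches the eigenvalue product 0.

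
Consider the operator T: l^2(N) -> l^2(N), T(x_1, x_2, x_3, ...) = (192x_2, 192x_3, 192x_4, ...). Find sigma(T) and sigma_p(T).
sigma(T) = closed disk {z in C : |z| ≤ 192}; sigma_p(T) = open disk {z in C : |z| < 192}

Note T = 192·V where V is the unit left shift (V x)_k = x_{k+1}; so sigma(T) = 192·sigma(V) and ||T|| = 192||V||. ||T x||^2 = 36864sum_{k≥2} |x_k|^2 ≤ 36864||x||^2, with equality on {x : x_1 = 0}, so ||T|| = 192. For any lambda with |lambda| < 192, set r = lambda/192 (|r| < 1); the vector x = (1, r, r^2, ...) is in l^2 and satisfies T x = 192(r, r^2, ...) = lambda x, so lambda is an eigenvalue. On the boundary |lambda| = 192 the geometric series diverges, so no l^2 eigenvector exists, but these lambda lie in the approximate point spectrum. Hence sigma(T) is the closed disk of radius 192 and sigma_p(T) is the open disk.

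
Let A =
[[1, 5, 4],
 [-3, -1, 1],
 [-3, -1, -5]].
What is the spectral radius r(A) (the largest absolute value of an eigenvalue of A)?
r(A) ≈ 4.7264

The eigenvalues of A are the roots of its characteristic polynomial. With M = A (coefficients from the trace, the sum of principal 2x2 minors, and det A):
  p(λ) = det(λ I - M) = λ^3 + 5λ^2 + 27λ + 84.
No integer candidate from the rational root theorem (±divisors of 84) is a root, so the roots are irrational. The cubic discriminant is Δ = -88899 < 0, so there is one real root and a complex-conjugate pair. p(-4) = -8 and p(-3) = 21 have opposite signs, so a root lies in (-4, -3); Newton's method refines it to λ ≈ -3.7603. Dividing out (λ - (-3.7603)) leaves approximately λ^2 + 1.2397λ + 22.3384. For λ^2 + 1.2397λ + 22.3384 the discriminant is -87.817. It is negative, so the remaining roots are the complex-conjugate pair λ ≈ -0.6198 ± 4.6855i. Their product equals the constant term, so |λ|^2 ≈ 22.3384 and |λ| ≈ 4.7264.
Thus the eigenvalues (to 4 decimals) are -3.7603 (modulus 3.7603); -0.6198 ± 4.6855i (modulus 4.7264). The spectral radius is the largest modulus: r(A) ≈ 4.7264. (Cross-check: r(A) ≤ ||A||_2 ≈ 8.2112; equality holds whenever A is normal, though it can also hold for some non-normal A.)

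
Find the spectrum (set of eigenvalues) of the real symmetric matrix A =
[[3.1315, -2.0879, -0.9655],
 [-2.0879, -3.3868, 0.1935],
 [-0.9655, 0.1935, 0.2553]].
sigma(A) ≈ {-4, 0, 4}

A is real symmetric, so its spectrum consists of real eigenvalues. Expanding the characteristic polynomial of the displayed matrix gives
  det(λ I - A) = p(λ) = λ^3 + (0)λ^2 + (-16)λ + (0).
Solving p(λ) = 0 yields eigenvalues ≈ -4, 0, 4. (A is shown rounded to 4 decimals, so these recover the underlying integer eigenvalues to within that precision.)
Verification: the trace of A = 0 equals the sum of eigenvalues 0, and det(A) ≈ -0.0006 matches the eigenvalue product 0.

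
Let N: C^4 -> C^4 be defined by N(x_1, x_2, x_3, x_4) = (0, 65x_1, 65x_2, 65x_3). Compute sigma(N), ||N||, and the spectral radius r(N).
sigma(N) = {0}; ||N|| = 65; r(N) = 0. (N is nilpotent with N^4 = 0.)

On C^4, N is a strictly lower-triangular matrix with 65 on the subdiagonal and zeros elsewhere, so its characteristic polynomial is lambda^4 and every eigenvalue is 0: sigma(N) = {0}. For the operator norm, N e_i = 65e_{i+1} for i = 1, ..., 3 and N e_4 = 0, so the singular values of N are 65 (with multiplicity 3) and 0; hence ||N|| = 65. The spectral radius r(N) = max|lambda| = 0. Note ||N|| > r(N) — characteristic of non-normal nilpotent operators. Indeed N^4 = 0.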